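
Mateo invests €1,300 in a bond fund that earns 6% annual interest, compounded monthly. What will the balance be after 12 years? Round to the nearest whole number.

€2,666

Periodic rate = 6%/12 = 0.005; periods = 12·12 = 144.
A = 1,300·(1 + 0.005)^144 ≈ 1,300·2.050750816 ≈ 2,665.9761.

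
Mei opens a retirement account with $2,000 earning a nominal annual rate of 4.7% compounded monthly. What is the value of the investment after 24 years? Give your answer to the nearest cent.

Periodic rate = 4.7%/12 = 0.00391667; periods = 12·24 = 288.
A = 2,000·(1 + 0.047/12)^288 ≈ 2,000·3.082671993 ≈ 6,165.3440.

$6,165.34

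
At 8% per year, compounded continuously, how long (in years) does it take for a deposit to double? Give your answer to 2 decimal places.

e^(0.08t) = 2, so 0.08t = ln 2 ≈ 0.69315.
t ≈ 0.69315/0.08 ≈ 8.6643.

8.66 years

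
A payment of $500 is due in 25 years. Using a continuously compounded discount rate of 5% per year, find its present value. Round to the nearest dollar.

P = A·e^(−rt) = 500·e^(−1.25).
e^(−1.25) ≈ 0.286504797, so P ≈ 143.2524.

$143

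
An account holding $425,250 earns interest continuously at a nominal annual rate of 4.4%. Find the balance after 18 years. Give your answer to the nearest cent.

A = P·e^(rt) = 425,250·e^(0.044·18) = 425,250·e^0.792.
e^0.792 ≈ 2.20780762884, so A ≈ 938,870.1942.

$938,870.19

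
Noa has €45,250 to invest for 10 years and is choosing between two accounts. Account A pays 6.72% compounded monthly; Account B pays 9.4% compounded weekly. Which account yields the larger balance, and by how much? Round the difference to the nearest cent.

Account B, by €27,300.57

A: (1 + 0.0056)^120 ≈ 1.9544823881, so 45,250 × 1.9544823881 ≈ 88,440.3281.
B: (1 + 0.094/52)^520 ≈ 2.55780995781, so 45,250 × 2.55780995781 ≈ 115,740.9006.
Difference ≈ 27,300.5725 in favor of B.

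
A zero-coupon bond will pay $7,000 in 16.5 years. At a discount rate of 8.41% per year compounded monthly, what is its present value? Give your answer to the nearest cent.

$1,756.11

Growth factor = (1 + 0.0841/12)^198 ≈ 3.986086982.
P = 7,000/3.986086982 ≈ 1,756.1082.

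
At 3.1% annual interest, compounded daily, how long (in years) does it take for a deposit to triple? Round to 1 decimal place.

35.4 years

(1 + 0.0000849315)^(365t) = 3.
365t = ln 3 / ln(1 + 0.0000849315) ≈ 1.0986/8.49279e-05 ≈ 12935.8230.
t ≈ 35.4406.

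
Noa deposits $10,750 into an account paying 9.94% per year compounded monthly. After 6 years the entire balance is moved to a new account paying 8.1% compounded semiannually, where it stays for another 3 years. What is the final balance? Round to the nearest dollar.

$24,706

After 6 years at 9.94%: 10,750 × 1.811116428 ≈ 19,469.5016.
Then 3 years at 8.1%: 19,469.5016 × 1.268973367 ≈ 24,706.2790.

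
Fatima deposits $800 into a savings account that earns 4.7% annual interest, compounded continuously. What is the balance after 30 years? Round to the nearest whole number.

$3,277

A = P·e^(rt) = 800·e^(0.047·30) = 800·e^1.41.
e^1.41 ≈ 4.095955404, so A ≈ 3,276.7643.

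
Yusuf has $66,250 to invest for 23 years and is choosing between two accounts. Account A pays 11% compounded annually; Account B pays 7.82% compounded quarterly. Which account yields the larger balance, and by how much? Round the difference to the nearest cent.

Account A, by $337,148.00

A: (1 + 0.11)^23 ≈ 11.0262671885, so 66,250 × 11.0262671885 ≈ 730,490.2012.
B: (1 + 0.01955)^92 ≈ 5.93724083777, so 66,250 × 5.93724083777 ≈ 393,342.2055.
Difference ≈ 337,147.9957 in favor of A.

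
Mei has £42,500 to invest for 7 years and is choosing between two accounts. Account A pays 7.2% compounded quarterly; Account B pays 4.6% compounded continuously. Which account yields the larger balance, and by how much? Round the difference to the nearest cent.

A: (1 + 0.018)^28 ≈ 1.6479262967, so 42,500 × 1.6479262967 ≈ 70,036.8676.
B: e^(0.046·7) = e^0.322 ≈ 1.379884776, so 42,500 × 1.379884776 ≈ 58,645.1030.
Difference ≈ 11,391.7646 in favor of A.

Account A, by £11,391.76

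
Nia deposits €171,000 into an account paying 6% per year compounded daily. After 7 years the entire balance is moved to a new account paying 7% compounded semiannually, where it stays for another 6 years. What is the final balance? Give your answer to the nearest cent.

Phase 1: 171,000·(1 + 0.06/365)^2555 ≈ 260,246.4430.
Phase 2: 260,246.4430·(1 + 0.035)^12 ≈ 393,250.2432.

€393,250.24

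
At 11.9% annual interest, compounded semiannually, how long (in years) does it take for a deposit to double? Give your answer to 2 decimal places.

6.00 years

(1 + 0.0595)^(2t) = 2.
2t = ln 2 / ln(1 + 0.0595) ≈ 0.69315/0.0577971 ≈ 11.9928.
t ≈ 5.9964.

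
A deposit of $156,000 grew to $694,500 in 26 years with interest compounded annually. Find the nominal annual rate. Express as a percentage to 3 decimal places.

5.912%

(1 + r)^26 = 694,500/156,000 = 4.45192.
1 + r = 4.45192^(1/26) ≈ 1.059117, so r ≈ 0.0591175.
r ≈ 5.91175%.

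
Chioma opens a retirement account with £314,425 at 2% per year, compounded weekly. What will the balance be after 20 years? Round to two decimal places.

Periodic rate = 2%/52 = 0.000384615; periods = 52·20 = 1040.
A = 314,425·(1 + 0.02/52)^1040 ≈ 314,425·1.49170997572 ≈ 469,030.9091.

£469,030.91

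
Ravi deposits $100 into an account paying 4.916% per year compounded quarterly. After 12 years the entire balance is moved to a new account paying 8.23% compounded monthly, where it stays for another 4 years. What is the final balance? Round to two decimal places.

$249.53

After 12 years at 4.916%: 100 × 1.7973698 ≈ 179.7370.
Then 4 years at 8.23%: 179.7370 × 1.38829483 ≈ 249.5279.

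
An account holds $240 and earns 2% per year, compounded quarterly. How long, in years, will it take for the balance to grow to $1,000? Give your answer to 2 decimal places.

We need (1 + 0.005)^(4t) = 4.1667, so 4t = ln 4.1667 / ln 1.005 ≈ 286.1362.
t ≈ 286.1362/4 = 71.5341 years.

71.53 years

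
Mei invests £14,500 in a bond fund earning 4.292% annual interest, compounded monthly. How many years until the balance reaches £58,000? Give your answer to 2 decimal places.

32.36 years

(1 + 0.00357667)^(12t) = 58,000/14,500 = 4.
12t·ln(1 + 0.00357667) = ln(4); 12t = 1.3863/0.00357029 ≈ 388.2867.
t ≈ 32.3572 years.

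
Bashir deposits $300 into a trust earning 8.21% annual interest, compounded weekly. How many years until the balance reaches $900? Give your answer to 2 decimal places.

13.39 years

We need (1 + 0.00157885)^(52t) = 3, so 52t = ln 3 / ln 1.001579 ≈ 696.3815.
t ≈ 696.3815/52 = 13.3920 years.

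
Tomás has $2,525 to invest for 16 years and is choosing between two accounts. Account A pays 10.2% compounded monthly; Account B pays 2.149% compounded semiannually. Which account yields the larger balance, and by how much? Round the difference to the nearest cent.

Account A growth factor: (1 + 0.0085)^192 ≈ 5.0789424213; balance ≈ 12,824.3296.
Account B growth factor: (1 + 0.010745)^32 ≈ 1.407768528; balance ≈ 3,554.6155.
Account A is larger by 9,269.7141.

Account A, by $9,269.71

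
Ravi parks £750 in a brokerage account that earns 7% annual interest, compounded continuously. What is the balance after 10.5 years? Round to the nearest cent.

A = P·e^(rt) = 750·e^(0.07·10.5) = 750·e^0.735.
e^0.735 ≈ 2.085481993, so A ≈ 1,564.1115.

£1,564.11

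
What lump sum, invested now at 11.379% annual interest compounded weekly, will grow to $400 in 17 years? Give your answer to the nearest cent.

$57.92

Periodic rate = 11.379%/52 = 0.00218827; 884 periods.
P = 400/(1 + 0.11379/52)^884 ≈ 400/6.90548868 ≈ 57.9249.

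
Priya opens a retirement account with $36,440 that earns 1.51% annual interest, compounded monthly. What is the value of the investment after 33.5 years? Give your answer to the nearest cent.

$60,412.68

Growth factor = (1 + 0.0151/12)^402 ≈ 1.6578672759.
A ≈ 36,440 × 1.6578672759 ≈ 60,412.6835.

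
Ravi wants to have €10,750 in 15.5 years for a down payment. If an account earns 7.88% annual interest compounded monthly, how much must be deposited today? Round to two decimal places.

€3,181.96

Growth factor = (1 + 0.0788/12)^186 ≈ 3.3784168314.
P = 10,750/3.3784168314 ≈ 3,181.9638.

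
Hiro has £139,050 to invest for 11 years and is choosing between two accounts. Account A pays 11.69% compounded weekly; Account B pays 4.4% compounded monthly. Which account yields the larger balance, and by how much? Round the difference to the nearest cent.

Account A, by £276,930.43

Account A growth factor: (1 + 0.1169/52)^572 ≈ 3.61270486384; balance ≈ 502,346.6113.
Account B growth factor: (1 + 0.044/12)^132 ≈ 1.62111604669; balance ≈ 225,416.1863.
Account A is larger by 276,930.4250.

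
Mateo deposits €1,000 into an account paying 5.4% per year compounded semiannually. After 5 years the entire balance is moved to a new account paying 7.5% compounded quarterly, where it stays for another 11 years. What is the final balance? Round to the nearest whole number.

€2,956

Phase 1: 1,000·(1 + 0.027)^10 ≈ 1,305.2823.
Phase 2: 1,305.2823·(1 + 0.01875)^44 ≈ 2,955.8323.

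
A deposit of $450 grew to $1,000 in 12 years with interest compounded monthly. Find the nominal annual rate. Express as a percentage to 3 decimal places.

6.673%

The 144-period growth factor is 1,000/450 = 2.22222.
r/12 = 2.22222^(1/144) − 1 ≈ 0.0055606, so r ≈ 12·0.0055606 = 6.67271%.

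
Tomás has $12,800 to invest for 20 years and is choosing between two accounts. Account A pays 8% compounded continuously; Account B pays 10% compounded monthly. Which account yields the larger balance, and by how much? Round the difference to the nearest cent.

Account B, by $30,400.53

Account A growth factor: e^(0.08·20) = e^1.6 ≈ 4.9530324244; balance ≈ 63,398.8150.
Account B growth factor: (1 + 0.1/12)^240 ≈ 7.3280736332; balance ≈ 93,799.3425.
Account B is larger by 30,400.5275.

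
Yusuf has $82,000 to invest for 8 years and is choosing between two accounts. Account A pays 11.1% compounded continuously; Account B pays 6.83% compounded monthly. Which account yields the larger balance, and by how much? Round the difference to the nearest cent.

A: e^(0.111·8) = e^0.888 ≈ 2.430264259, so 82,000 × 2.430264259 ≈ 199,281.6692.
B: (1 + 0.0683/12)^96 ≈ 1.72435128281, so 82,000 × 1.72435128281 ≈ 141,396.8052.
Difference ≈ 57,884.8640 in favor of A.

Account A, by $57,884.86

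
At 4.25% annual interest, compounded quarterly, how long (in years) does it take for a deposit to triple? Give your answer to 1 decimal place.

26.0 years

(1 + 0.010625)^(4t) = 3.
4t = ln 3 / ln(1 + 0.010625) ≈ 1.0986/0.010569 ≈ 103.9471.
t ≈ 25.9868.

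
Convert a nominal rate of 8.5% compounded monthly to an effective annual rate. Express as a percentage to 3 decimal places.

EAR = (1 + 8.5%/12)^12 − 1 = (1 + 0.00708333)^12 − 1.
(1 + 0.00708333)^12 ≈ 1.088391, so EAR ≈ 8.83909%.

8.839%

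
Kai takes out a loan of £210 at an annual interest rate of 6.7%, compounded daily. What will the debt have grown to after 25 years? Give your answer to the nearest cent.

£1,120.97

Growth factor = (1 + 0.067/365)^9125 ≈ 5.337974564.
A ≈ 210 × 5.337974564 ≈ 1,120.9747.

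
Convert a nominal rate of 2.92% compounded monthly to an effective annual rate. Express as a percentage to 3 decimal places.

One year is 12 periods at 0.00243333 each: (1 + 0.00243333)^12 ≈ 1.029594.
EAR = 1.029594 − 1 ≈ 2.95940%.

2.959%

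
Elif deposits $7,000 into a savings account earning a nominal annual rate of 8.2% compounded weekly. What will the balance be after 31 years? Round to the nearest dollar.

Growth factor = (1 + 0.082/52)^1612 ≈ 12.679643524.
A ≈ 7,000 × 12.679643524 ≈ 88,757.5047.

$88,758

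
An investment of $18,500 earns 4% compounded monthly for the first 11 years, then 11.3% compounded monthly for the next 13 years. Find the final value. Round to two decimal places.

After 11 years at 4%: 18,500 × 1.55157150614 ≈ 28,704.0729.
Then 13 years at 11.3%: 28,704.0729 × 4.31512621536 ≈ 123,861.6973.

$123,861.70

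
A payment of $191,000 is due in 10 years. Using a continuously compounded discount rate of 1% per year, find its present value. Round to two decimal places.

P = A·e^(−rt) = 191,000·e^(−0.1).
e^(−0.1) ≈ 0.904837418036, so P ≈ 172,823.9468.

$172,823.95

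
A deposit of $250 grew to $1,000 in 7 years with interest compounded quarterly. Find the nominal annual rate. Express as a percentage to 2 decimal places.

20.30%

The 28-period growth factor is 1,000/250 = 4.
r/4 = 4^(1/28) − 1 ≈ 0.0507566, so r ≈ 4·0.0507566 = 20.30266%.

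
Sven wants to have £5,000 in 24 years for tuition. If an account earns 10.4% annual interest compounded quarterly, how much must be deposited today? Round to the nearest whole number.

£425

Growth factor = (1 + 0.026)^96 ≈ 11.75294312.
P = 5,000/11.75294312 ≈ 425.4254.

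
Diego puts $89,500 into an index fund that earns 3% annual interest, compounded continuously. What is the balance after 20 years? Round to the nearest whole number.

$163,080

A = P·e^(rt) = 89,500·e^(0.03·20) = 89,500·e^0.6.
e^0.6 ≈ 1.82211880039, so A ≈ 163,079.6326.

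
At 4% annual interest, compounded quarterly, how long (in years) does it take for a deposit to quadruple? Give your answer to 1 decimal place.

(1 + 0.01)^(4t) = 4.
4t = ln 4 / ln(1 + 0.01) ≈ 1.3863/0.00995033 ≈ 139.3214.
t ≈ 34.8304.

34.8 years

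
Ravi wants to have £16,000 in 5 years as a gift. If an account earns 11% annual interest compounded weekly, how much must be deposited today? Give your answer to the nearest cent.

Periodic rate = 11%/52 = 0.00211538; 260 periods.
P = 16,000/(1 + 0.11/52)^260 ≈ 16,000/1.7322464433 ≈ 9,236.5610.

£9,236.56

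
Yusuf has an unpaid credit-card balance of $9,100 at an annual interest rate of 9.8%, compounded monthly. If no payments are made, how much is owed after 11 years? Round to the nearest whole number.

Growth factor = (1 + 0.098/12)^132 ≈ 2.925958111.
A ≈ 9,100 × 2.925958111 ≈ 26,626.2188.

$26,626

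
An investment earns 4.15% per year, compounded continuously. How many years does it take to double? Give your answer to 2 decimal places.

e^(0.0415t) = 2, so 0.0415t = ln 2 ≈ 0.69315.
t ≈ 0.69315/0.0415 ≈ 16.7023.

16.70 years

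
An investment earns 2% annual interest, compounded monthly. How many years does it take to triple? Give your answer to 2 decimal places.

(1 + 0.00166667)^(12t) = 3.
12t = ln 3 / ln(1 + 0.00166667) ≈ 1.0986/0.00166528 ≈ 659.7165.
t ≈ 54.9764.

54.98 years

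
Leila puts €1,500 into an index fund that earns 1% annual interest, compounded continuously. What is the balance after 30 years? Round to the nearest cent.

€2,024.79

A = P·e^(rt) = 1,500·e^(0.01·30) = 1,500·e^0.3.
e^0.3 ≈ 1.349858808, so A ≈ 2,024.7882.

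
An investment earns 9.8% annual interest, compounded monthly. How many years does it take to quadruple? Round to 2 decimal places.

14.20 years

(1 + 0.00816667)^(12t) = 4.
12t = ln 4 / ln(1 + 0.00816667) ≈ 1.3863/0.0081335 ≈ 170.4425.
t ≈ 14.2035.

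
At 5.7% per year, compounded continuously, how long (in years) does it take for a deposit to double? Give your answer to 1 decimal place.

12.2 years

e^(0.057t) = 2, so 0.057t = ln 2 ≈ 0.69315.
t ≈ 0.69315/0.057 ≈ 12.1605.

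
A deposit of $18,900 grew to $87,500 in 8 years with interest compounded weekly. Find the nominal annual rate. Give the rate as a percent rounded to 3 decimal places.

(1 + r/52)^416 = 87,500/18,900 = 4.62963.
1 + r/52 = 4.62963^(1/416) ≈ 1.003691, so r/52 ≈ 0.00369063.
r ≈ 52·0.00369063 = 19.19129%.

19.191%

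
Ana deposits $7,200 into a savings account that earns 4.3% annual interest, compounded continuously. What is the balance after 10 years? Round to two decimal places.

$11,068.25

A = P·e^(rt) = 7,200·e^(0.043·10) = 7,200·e^0.43.
e^0.43 ≈ 1.5372575235, so A ≈ 11,068.2542.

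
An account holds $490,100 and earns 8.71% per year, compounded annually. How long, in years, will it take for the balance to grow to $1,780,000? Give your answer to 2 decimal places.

15.44 years

We need (1 + 0.0871)^t = 3.6319, so t = ln 3.6319 / ln 1.0871 ≈ 15.4437.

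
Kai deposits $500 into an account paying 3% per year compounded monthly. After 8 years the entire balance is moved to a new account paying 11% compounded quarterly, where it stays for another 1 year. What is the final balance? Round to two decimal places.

Phase 1: 500·(1 + 0.0025)^96 ≈ 635.4342.
Phase 2: 635.4342·(1 + 0.0275)^4 ≈ 708.2685.

$708.27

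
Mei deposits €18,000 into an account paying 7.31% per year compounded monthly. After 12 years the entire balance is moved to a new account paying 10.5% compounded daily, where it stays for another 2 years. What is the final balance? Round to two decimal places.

Phase 1: 18,000·(1 + 0.0731/12)^144 ≈ 43,159.8538.
Phase 2: 43,159.8538·(1 + 0.105/365)^730 ≈ 53,243.7568.

€53,243.76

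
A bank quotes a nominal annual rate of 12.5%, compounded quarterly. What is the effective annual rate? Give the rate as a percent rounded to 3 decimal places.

One year is 4 periods at 0.03125 each: (1 + 0.03125)^4 ≈ 1.130982.
EAR = 1.130982 − 1 ≈ 13.09824%.

13.098%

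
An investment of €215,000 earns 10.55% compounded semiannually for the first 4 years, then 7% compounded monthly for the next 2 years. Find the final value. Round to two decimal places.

After 4 years at 10.55%: 215,000 × 1.50869690961 ≈ 324,369.8356.
Then 2 years at 7%: 324,369.8356 × 1.1498060175 ≈ 372,962.3888.

€372,962.39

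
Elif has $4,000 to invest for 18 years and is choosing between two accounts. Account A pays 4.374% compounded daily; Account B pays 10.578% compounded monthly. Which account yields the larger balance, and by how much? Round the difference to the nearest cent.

A: (1 + 0.04374/365)^6570 ≈ 2.197395574, so 4,000 × 2.197395574 ≈ 8,789.5823.
B: (1 + 0.008815)^216 ≈ 6.6571864294, so 4,000 × 6.6571864294 ≈ 26,628.7457.
Difference ≈ 17,839.1634 in favor of B.

Account B, by $17,839.16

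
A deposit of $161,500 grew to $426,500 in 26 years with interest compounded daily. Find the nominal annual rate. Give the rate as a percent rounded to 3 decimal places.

3.735%

The 9490-period growth factor is 426,500/161,500 = 2.64087.
r/365 = 2.64087^(1/9490) − 1 ≈ 0.000102335, so r ≈ 365·0.000102335 = 3.73522%.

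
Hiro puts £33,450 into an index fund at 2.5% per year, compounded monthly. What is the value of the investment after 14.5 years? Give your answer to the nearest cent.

£48,046.76

Growth factor = (1 + 0.025/12)^174 ≈ 1.4363754896.
A ≈ 33,450 × 1.4363754896 ≈ 48,046.7601.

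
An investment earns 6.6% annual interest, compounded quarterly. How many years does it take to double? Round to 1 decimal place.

(1 + 0.0165)^(4t) = 2.
4t = ln 2 / ln(1 + 0.0165) ≈ 0.69315/0.0163654 ≈ 42.3545.
t ≈ 10.5886.

10.6 years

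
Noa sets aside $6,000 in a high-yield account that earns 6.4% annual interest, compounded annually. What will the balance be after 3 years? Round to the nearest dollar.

Annual rate = 6.4% = 0.064; years = 3.
A = 6,000·(1 + 0.064)^3 ≈ 6,000·1.204550144 ≈ 7,227.3009.

$7,227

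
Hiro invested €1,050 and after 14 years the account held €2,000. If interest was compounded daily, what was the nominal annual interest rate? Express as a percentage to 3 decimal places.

4.603%

The 5110-period growth factor is 2,000/1,050 = 1.90476.
r/365 = 1.90476^(1/5110) − 1 ≈ 0.000126105, so r ≈ 365·0.000126105 = 4.60284%.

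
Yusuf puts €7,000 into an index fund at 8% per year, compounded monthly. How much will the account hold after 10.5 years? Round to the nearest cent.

Periodic rate = 8%/12 = 0.00666667; periods = 12·10.5 = 126.
A = 7,000·(1 + 0.08/12)^126 ≈ 7,000·2.3099188234 ≈ 16,169.4318.

€16,169.43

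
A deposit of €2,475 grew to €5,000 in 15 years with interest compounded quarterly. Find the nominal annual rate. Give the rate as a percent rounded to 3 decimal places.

(1 + r/4)^60 = 5,000/2,475 = 2.0202.
1 + r/4 = 2.0202^(1/60) ≈ 1.011789, so r/4 ≈ 0.0117889.
r ≈ 4·0.0117889 = 4.71556%.

4.716%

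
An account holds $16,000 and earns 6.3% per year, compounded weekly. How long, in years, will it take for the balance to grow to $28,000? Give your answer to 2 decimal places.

(1 + 0.00121154)^(52t) = 28,000/16,000 = 1.75.
52t·ln(1 + 0.00121154) = ln(1.75); 52t = 0.55962/0.00121081 ≈ 462.1848.
t ≈ 8.8882 years.

8.89 years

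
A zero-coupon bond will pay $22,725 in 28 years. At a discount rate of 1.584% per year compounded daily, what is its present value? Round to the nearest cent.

Growth factor = (1 + 0.01584/365)^10220 ≈ 1.5581673835.
P = 22,725/1.5581673835 ≈ 14,584.4408.

$14,584.44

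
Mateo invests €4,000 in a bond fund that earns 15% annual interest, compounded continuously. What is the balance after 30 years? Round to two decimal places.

A = P·e^(rt) = 4,000·e^(0.15·30) = 4,000·e^4.5.
e^4.5 ≈ 90.0171313005, so A ≈ 360,068.5252.

€360,068.53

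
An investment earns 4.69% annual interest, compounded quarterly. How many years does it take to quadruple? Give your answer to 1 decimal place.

(1 + 0.011725)^(4t) = 4.
4t = ln 4 / ln(1 + 0.011725) ≈ 1.3863/0.0116568 ≈ 118.9259.
t ≈ 29.7315.

29.7 years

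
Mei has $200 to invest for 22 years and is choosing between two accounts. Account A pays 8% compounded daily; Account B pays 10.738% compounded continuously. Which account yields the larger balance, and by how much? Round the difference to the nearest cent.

A: (1 + 0.08/365)^8030 ≈ 5.811316582, so 200 × 5.811316582 ≈ 1,162.2633.
B: e^(0.10738·22) = e^2.36236 ≈ 10.61597561, so 200 × 10.61597561 ≈ 2,123.1951.
Difference ≈ 960.9318 in favor of B.

Account B, by $960.93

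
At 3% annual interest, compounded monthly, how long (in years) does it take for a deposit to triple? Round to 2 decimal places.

36.67 years

(1 + 0.0025)^(12t) = 3.
12t = ln 3 / ln(1 + 0.0025) ≈ 1.0986/0.00249688 ≈ 439.9940.
t ≈ 36.6662.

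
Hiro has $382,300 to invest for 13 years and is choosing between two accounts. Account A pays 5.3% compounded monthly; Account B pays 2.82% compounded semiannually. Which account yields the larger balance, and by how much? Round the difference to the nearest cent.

Account A, by $210,101.54

A: (1 + 0.053/12)^156 ≈ 1.98870350948, so 382,300 × 1.98870350948 ≈ 760,281.3517.
B: (1 + 0.0141)^26 ≈ 1.43913107387, so 382,300 × 1.43913107387 ≈ 550,179.8095.
Difference ≈ 210,101.5421 in favor of A.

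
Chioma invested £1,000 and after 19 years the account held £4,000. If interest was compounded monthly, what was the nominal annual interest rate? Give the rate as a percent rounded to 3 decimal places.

(1 + r/12)^228 = 4,000/1,000 = 4.
1 + r/12 = 4^(1/228) ≈ 1.006099, so r/12 ≈ 0.00609876.
r ≈ 12·0.00609876 = 7.31851%.

7.319%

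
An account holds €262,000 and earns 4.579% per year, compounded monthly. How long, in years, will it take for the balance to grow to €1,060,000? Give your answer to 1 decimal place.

We need (1 + 0.00381583)^(12t) = 4.0458, so 12t = ln 4.0458 / ln 1.003816 ≈ 366.9827.
t ≈ 366.9827/12 = 30.5819 years.

30.6 years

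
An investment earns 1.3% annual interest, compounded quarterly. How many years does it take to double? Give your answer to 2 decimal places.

53.41 years

(1 + 0.00325)^(4t) = 2.
4t = ln 2 / ln(1 + 0.00325) ≈ 0.69315/0.00324473 ≈ 213.6224.
t ≈ 53.4056.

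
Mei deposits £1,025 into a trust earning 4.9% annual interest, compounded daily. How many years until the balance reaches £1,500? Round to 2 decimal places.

7.77 years

(1 + 0.000134247)^(365t) = 1,500/1,025 = 1.4634.
365t·ln(1 + 0.000134247) = ln(1.4634); 365t = 0.38077/0.000134238 ≈ 2836.5569.
t ≈ 7.7714 years.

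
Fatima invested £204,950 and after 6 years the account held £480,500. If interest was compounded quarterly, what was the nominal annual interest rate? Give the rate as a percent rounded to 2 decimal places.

14.46%

The 24-period growth factor is 480,500/204,950 = 2.34447.
r/4 = 2.34447^(1/24) − 1 ≈ 0.0361403, so r ≈ 4·0.0361403 = 14.45612%.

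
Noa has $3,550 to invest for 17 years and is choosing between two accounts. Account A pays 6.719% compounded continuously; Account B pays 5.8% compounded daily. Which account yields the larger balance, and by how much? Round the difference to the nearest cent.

Account A growth factor: e^(0.06719·17) = e^1.14223 ≈ 3.133748839; balance ≈ 11,124.8084.
Account B growth factor: (1 + 0.058/365)^6205 ≈ 2.680281077; balance ≈ 9,514.9978.
Account A is larger by 1,609.8106.

Account A, by $1,609.81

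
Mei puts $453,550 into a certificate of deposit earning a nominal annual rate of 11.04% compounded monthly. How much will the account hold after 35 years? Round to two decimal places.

Periodic rate = 11.04%/12 = 0.0092; periods = 12·35 = 420.
A = 453,550·(1 + 0.0092)^420 ≈ 453,550·46.821095953795 ≈ 21,235,708.0698.

$21,235,708.07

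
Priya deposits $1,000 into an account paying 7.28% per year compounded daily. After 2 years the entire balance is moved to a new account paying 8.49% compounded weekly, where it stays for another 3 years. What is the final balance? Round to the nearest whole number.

After 2 years at 7.28%: 1,000 × 1.156716609 ≈ 1,156.7166.
Then 3 years at 8.49%: 1,156.7166 × 1.289806623 ≈ 1,491.9407.

$1,492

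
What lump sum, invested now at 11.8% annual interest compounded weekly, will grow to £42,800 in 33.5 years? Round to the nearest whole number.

Periodic rate = 11.8%/52 = 0.00226923; 1742 periods.
P = 42,800/(1 + 0.118/52)^1742 ≈ 42,800/51.858644343 ≈ 825.3205.

£825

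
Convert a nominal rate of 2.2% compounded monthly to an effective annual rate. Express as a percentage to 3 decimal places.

2.222%

One year is 12 periods at 0.00183333 each: (1 + 0.00183333)^12 ≈ 1.022223.
EAR = 1.022223 − 1 ≈ 2.22232%.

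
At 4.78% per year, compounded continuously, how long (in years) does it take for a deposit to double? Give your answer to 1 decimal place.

14.5 years

e^(0.0478t) = 2, so 0.0478t = ln 2 ≈ 0.69315.
t ≈ 0.69315/0.0478 ≈ 14.5010.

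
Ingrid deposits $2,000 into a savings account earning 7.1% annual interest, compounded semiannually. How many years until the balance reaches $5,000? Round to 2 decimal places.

(1 + 0.0355)^(2t) = 5,000/2,000 = 2.5.
2t·ln(1 + 0.0355) = ln(2.5); 2t = 0.91629/0.0348844 ≈ 26.2665.
t ≈ 13.1332 years.

13.13 years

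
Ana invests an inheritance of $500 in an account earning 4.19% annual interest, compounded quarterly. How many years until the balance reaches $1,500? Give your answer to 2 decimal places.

We need (1 + 0.010475)^(4t) = 3, so 4t = ln 3 / ln 1.010475 ≈ 105.4278.
t ≈ 105.4278/4 = 26.3570 years.

26.36 years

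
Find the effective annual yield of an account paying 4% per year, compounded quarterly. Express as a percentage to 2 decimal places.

4.06%

EAR = (1 + 4%/4)^4 − 1 = (1 + 0.01)^4 − 1.
(1 + 0.01)^4 ≈ 1.040604, so EAR ≈ 4.06040%.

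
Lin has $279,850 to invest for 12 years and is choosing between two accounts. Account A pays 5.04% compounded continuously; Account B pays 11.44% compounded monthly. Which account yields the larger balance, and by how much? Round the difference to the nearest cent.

A: e^(0.0504·12) = e^0.6048 ≈ 1.83088599507, so 279,850 × 1.83088599507 ≈ 512,373.4457.
B: (1 + 0.1144/12)^144 ≈ 3.920807445603, so 279,850 × 3.920807445603 ≈ 1,097,237.9637.
Difference ≈ 584,864.5179 in favor of B.

Account B, by $584,864.52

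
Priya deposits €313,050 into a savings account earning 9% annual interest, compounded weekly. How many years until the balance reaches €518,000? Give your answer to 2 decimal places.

5.60 years

We need (1 + 0.00173077)^(52t) = 1.6547, so 52t = ln 1.6547 / ln 1.001731 ≈ 291.2277.
t ≈ 291.2277/52 = 5.6005 years.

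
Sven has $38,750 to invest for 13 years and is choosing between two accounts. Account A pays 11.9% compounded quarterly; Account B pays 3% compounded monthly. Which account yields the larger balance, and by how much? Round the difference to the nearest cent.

Account A, by $120,756.05

Account A growth factor: (1 + 0.02975)^52 ≈ 4.5925472445; balance ≈ 177,961.2057.
Account B growth factor: (1 + 0.0025)^156 ≈ 1.4762621384; balance ≈ 57,205.1579.
Account A is larger by 120,756.0479.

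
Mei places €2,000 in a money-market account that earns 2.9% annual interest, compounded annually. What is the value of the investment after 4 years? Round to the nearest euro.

€2,242

Growth factor = (1 + 0.029)^4 ≈ 1.121144263.
A ≈ 2,000 × 1.121144263 ≈ 2,242.2885.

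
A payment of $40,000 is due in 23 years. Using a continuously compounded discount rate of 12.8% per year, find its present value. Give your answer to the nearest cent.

$2,106.19

P = A·e^(−rt) = 40,000·e^(−2.944).
e^(−2.944) ≈ 0.052654688186, so P ≈ 2,106.1875.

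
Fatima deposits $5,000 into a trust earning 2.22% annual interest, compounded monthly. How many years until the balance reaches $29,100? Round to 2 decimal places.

79.41 years

We need (1 + 0.00185)^(12t) = 5.82, so 12t = ln 5.82 / ln 1.00185 ≈ 952.9346.
t ≈ 952.9346/12 = 79.4112 years.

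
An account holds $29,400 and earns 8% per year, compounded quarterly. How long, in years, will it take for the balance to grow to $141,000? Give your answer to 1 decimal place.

19.8 years

We need (1 + 0.02)^(4t) = 4.7959, so 4t = ln 4.7959 / ln 1.02 ≈ 79.1696.
t ≈ 79.1696/4 = 19.7924 years.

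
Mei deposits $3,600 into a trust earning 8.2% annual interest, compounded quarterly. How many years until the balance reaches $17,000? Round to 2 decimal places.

We need (1 + 0.0205)^(4t) = 4.7222, so 4t = ln 4.7222 / ln 1.0205 ≈ 76.4945.
t ≈ 76.4945/4 = 19.1236 years.

19.12 years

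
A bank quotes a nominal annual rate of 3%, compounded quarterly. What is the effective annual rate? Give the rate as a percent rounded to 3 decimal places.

EAR = (1 + 3%/4)^4 − 1 = (1 + 0.0075)^4 − 1.
(1 + 0.0075)^4 ≈ 1.030339, so EAR ≈ 3.03392%.

3.034%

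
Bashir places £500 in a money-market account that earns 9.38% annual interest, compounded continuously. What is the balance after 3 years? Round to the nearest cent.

A = P·e^(rt) = 500·e^(0.0938·3) = 500·e^0.2814.
e^0.2814 ≈ 1.32498349, so A ≈ 662.4917.

£662.49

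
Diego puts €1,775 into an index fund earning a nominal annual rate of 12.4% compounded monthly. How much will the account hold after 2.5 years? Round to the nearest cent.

Growth factor = (1 + 0.124/12)^30 ≈ 1.361258014.
A ≈ 1,775 × 1.361258014 ≈ 2,416.2330.

€2,416.23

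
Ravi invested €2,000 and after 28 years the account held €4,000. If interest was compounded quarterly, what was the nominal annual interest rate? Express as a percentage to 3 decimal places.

2.483%

The 112-period growth factor is 4,000/2,000 = 2.
r/4 = 2^(1/112) − 1 ≈ 0.006208, so r ≈ 4·0.006208 = 2.48320%.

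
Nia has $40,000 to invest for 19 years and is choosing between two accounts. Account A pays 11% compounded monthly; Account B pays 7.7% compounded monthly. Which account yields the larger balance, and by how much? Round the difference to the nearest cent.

Account A, by $148,381.82

Account A growth factor: (1 + 0.11/12)^228 ≈ 8.00830375836; balance ≈ 320,332.1503.
Account B growth factor: (1 + 0.077/12)^228 ≈ 4.29875820387; balance ≈ 171,950.3282.
Account A is larger by 148,381.8222.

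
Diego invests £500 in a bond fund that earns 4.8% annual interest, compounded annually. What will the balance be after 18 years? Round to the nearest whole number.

£1,163

Growth factor = (1 + 0.048)^18 ≈ 2.325429019.
A ≈ 500 × 2.325429019 ≈ 1,162.7145.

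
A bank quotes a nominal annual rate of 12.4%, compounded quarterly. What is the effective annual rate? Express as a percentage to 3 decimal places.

EAR = (1 + 12.4%/4)^4 − 1 = (1 + 0.031)^4 − 1.
(1 + 0.031)^4 ≈ 1.129886, so EAR ≈ 12.98861%.

12.989%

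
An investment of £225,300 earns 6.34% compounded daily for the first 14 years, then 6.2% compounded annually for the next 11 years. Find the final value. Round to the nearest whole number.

£1,060,662

After 14 years at 6.34%: 225,300 × 2.429105108635 ≈ 547,277.3810.
Then 11 years at 6.2%: 547,277.3810 × 1.93807100487 ≈ 1,060,662.4237.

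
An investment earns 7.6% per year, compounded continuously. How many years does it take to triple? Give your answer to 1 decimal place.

14.5 years

e^(0.076t) = 3, so 0.076t = ln 3 ≈ 1.0986.
t ≈ 1.0986/0.076 ≈ 14.4554.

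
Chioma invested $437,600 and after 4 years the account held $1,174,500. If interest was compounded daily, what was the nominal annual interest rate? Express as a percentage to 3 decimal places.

24.691%

The 1460-period growth factor is 1,174,500/437,600 = 2.68396.
r/365 = 2.68396^(1/1460) − 1 ≈ 0.000676456, so r ≈ 365·0.000676456 = 24.69066%.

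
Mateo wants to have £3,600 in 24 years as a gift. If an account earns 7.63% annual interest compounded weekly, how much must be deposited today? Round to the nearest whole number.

£578

Growth factor = (1 + 0.0763/52)^1248 ≈ 6.233000548.
P = 3,600/6.233000548 ≈ 577.5709.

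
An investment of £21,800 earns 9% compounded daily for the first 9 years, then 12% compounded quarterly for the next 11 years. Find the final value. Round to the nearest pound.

£179,899

After 9 years at 9%: 21,800 × 2.24768355191 ≈ 48,999.5014.
Then 11 years at 12%: 48,999.5014 × 3.67145227345 ≈ 179,899.3309.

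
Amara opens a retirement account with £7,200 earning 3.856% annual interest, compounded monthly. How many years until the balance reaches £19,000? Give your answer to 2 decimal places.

(1 + 0.00321333)^(12t) = 19,000/7,200 = 2.6389.
12t·ln(1 + 0.00321333) = ln(2.6389); 12t = 0.97036/0.00320818 ≈ 302.4635.
t ≈ 25.2053 years.

25.21 years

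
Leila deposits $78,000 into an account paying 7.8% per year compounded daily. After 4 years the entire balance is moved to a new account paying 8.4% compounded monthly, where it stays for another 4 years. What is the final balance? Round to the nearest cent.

$148,934.25

After 4 years at 7.8%: 78,000 × 1.3661091568 ≈ 106,556.5142.
Then 4 years at 8.4%: 106,556.5142 × 1.39770199989 ≈ 148,934.2530.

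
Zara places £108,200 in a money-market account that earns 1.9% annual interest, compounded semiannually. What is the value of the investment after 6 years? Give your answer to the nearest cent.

Periodic rate = 1.9%/2 = 0.0095; periods = 2·6 = 12.
A = 108,200·(1 + 0.0095)^12 ≈ 108,200·1.12014921627 ≈ 121,200.1452.

£121,200.15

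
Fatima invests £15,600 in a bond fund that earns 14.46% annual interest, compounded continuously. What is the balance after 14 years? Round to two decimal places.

£118,116.44

A = P·e^(rt) = 15,600·e^(0.1446·14) = 15,600·e^2.0244.
e^2.0244 ≈ 7.5715666415, so A ≈ 118,116.4396.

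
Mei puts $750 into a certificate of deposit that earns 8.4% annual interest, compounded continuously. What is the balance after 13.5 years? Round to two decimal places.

$2,331.05

A = P·e^(rt) = 750·e^(0.084·13.5) = 750·e^1.134.
e^1.134 ≈ 3.108063924, so A ≈ 2,331.0479.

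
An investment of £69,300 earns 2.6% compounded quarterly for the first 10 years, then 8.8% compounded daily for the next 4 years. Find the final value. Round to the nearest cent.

£127,684.34

After 10 years at 2.6%: 69,300 × 1.29583936554 ≈ 89,801.6680.
Then 4 years at 8.8%: 89,801.6680 × 1.42184819903 ≈ 127,684.3400.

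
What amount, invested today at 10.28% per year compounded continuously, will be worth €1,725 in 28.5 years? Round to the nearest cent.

P = A·e^(−rt) = 1,725·e^(−2.9298).
e^(−2.9298) ≈ 0.05340771862, so P ≈ 92.1283.

€92.13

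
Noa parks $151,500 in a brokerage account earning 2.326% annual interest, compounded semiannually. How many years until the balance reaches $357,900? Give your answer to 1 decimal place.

(1 + 0.01163)^(2t) = 357,900/151,500 = 2.3624.
2t·ln(1 + 0.01163) = ln(2.3624); 2t = 0.85967/0.0115629 ≈ 74.3471.
t ≈ 37.1736 years.

37.2 years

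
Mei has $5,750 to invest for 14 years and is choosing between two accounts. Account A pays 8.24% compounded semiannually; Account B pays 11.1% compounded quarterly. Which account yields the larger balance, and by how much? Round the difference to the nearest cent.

A: (1 + 0.0412)^28 ≈ 3.0971088146, so 5,750 × 3.0971088146 ≈ 17,808.3757.
B: (1 + 0.02775)^56 ≈ 4.6312602374, so 5,750 × 4.6312602374 ≈ 26,629.7464.
Difference ≈ 8,821.3707 in favor of B.

Account B, by $8,821.37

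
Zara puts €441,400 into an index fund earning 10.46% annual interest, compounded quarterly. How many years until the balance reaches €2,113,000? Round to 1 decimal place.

We need (1 + 0.02615)^(4t) = 4.787, so 4t = ln 4.787 / ln 1.02615 ≈ 60.6615.
t ≈ 60.6615/4 = 15.1654 years.

15.2 years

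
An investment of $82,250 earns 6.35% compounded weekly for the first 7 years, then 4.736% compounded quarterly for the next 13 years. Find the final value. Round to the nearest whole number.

Phase 1: 82,250·(1 + 0.0635/52)^364 ≈ 128,251.3755.
Phase 2: 128,251.3755·(1 + 0.01184)^52 ≈ 236,525.4706.

$236,525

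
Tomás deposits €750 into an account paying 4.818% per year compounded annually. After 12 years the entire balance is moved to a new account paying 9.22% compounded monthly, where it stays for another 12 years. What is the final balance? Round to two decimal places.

After 12 years at 4.818%: 750 × 1.758856571 ≈ 1,319.1424.
Then 12 years at 9.22%: 1,319.1424 × 3.010695836 ≈ 3,971.5366.

€3,971.54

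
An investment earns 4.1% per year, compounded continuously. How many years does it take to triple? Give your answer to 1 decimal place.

26.8 years

e^(0.041t) = 3, so 0.041t = ln 3 ≈ 1.0986.
t ≈ 1.0986/0.041 ≈ 26.7954.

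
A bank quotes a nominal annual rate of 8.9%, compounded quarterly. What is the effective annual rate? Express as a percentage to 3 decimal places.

9.201%

EAR = (1 + 8.9%/4)^4 − 1 = (1 + 0.02225)^4 − 1.
(1 + 0.02225)^4 ≈ 1.092015, so EAR ≈ 9.20147%.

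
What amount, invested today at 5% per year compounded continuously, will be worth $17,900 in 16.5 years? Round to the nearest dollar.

P = A·e^(−rt) = 17,900·e^(−0.825).
e^(−0.825) ≈ 0.43823499246, so P ≈ 7,844.4064.

$7,844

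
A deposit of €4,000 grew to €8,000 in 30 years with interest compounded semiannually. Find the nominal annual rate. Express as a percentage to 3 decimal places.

The 60-period growth factor is 8,000/4,000 = 2.
r/2 = 2^(1/60) − 1 ≈ 0.0116194, so r ≈ 2·0.0116194 = 2.32389%.

2.324%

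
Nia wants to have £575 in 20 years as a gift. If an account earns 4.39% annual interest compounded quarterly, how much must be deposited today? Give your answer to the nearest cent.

Periodic rate = 4.39%/4 = 0.010975; 80 periods.
P = 575/(1 + 0.010975)^80 ≈ 575/2.39460176 ≈ 240.1234.

£240.12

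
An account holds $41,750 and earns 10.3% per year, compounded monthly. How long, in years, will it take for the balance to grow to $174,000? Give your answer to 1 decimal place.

We need (1 + 0.00858333)^(12t) = 4.1677, so 12t = ln 4.1677 / ln 1.008583 ≈ 167.0065.
t ≈ 167.0065/12 = 13.9172 years.

13.9 years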